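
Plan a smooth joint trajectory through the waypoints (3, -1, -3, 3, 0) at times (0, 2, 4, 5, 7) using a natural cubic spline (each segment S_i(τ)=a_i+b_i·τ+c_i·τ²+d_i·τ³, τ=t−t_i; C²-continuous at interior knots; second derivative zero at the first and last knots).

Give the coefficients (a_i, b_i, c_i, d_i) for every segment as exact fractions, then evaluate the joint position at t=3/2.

  seg 0: a=3 b=-3/2 c=0 d=-1/8
  seg 1: a=-1 b=-3 c=-3/4 d=7/8
  seg 2: a=-3 b=9/2 c=9/2 d=-3
  seg 3: a=3 b=9/2 c=-9/2 d=3/4
S(3/2) = 21/64

Δ: Δ0=-2, Δ1=-1, Δ2=6, Δ3=-3/2
row 1: diag=8, rhs=6; c'=1/4, d'=3/4
row 2: denom=6−2·1/4=11/2; d'=(42−2·3/4)/(11/2)=81/11
row 3: denom=6−1·2/11=64/11; d'=(-45−1·81/11)/(64/11)=-9
back: M3=-9
back: M2=81/11−2/11·-9=9
back: M1=3/4−1/4·9=-3/2
M: M0=0, M1=-3/2, M2=9, M3=-9, M4=0
seg 0: a=3, c=M0/2=0, d=(M1−M0)/(6·2)=-1/8, b=Δ0−h0·(2M0+M1)/6=-3/2
seg 1: a=-1, c=M1/2=-3/4, d=(M2−M1)/(6·2)=7/8, b=Δ1−h1·(2M1+M2)/6=-3
seg 2: a=-3, c=M2/2=9/2, d=(M3−M2)/(6·1)=-3, b=Δ2−h2·(2M2+M3)/6=9/2
seg 3: a=3, c=M3/2=-9/2, d=(M4−M3)/(6·2)=3/4, b=Δ3−h3·(2M3+M4)/6=9/2
t_q=3/2 → seg 0, τ=3/2; S=3+-3/2·τ+0·τ²+-1/8·τ³=21/64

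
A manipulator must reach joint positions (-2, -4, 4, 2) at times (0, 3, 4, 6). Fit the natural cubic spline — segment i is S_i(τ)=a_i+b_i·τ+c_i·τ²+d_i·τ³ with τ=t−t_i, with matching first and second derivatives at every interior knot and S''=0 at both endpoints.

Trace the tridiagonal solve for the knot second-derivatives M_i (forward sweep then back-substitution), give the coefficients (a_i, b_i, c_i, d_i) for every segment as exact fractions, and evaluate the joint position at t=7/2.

Δ: Δ0=-2/3, Δ1=8, Δ2=-1
row 1: diag=8, rhs=52; c'=1/8, d'=13/2
row 2: denom=6−1·1/8=47/8; d'=(-54−1·13/2)/(47/8)=-484/47
back: M2=-484/47
back: M1=13/2−1/8·-484/47=366/47
M: M0=0, M1=366/47, M2=-484/47, M3=0
seg 0: a=-2, c=M0/2=0, d=(M1−M0)/(6·3)=61/141, b=Δ0−h0·(2M0+M1)/6=-643/141
seg 1: a=-4, c=M1/2=183/47, d=(M2−M1)/(6·1)=-425/141, b=Δ1−h1·(2M1+M2)/6=1004/141
seg 2: a=4, c=M2/2=-242/47, d=(M3−M2)/(6·2)=121/141, b=Δ2−h2·(2M2+M3)/6=827/141
t_q=7/2 → seg 1, τ=1/2; S=-4+1004/141·τ+183/47·τ²+-425/141·τ³=59/376

  seg 0: a=-2 b=-643/141 c=0 d=61/141
  seg 1: a=-4 b=1004/141 c=183/47 d=-425/141
  seg 2: a=4 b=827/141 c=-242/47 d=121/141
S(7/2) = 59/376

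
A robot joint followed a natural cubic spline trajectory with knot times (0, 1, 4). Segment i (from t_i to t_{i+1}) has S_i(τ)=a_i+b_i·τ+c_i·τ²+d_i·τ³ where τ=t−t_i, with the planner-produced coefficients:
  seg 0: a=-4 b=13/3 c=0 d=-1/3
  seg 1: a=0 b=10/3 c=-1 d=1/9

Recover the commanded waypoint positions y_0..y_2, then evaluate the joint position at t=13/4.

y_0 = S_0(0) = a_0 = -4
y_1 = S_1(0) = a_1 = 0
y_2 = S_1(3) = 4
t_q=13/4 is in segment 1 (τ=9/4); S_1(τ)=237/64

y_0=-4 y_1=0 y_2=4
S(13/4) = 237/64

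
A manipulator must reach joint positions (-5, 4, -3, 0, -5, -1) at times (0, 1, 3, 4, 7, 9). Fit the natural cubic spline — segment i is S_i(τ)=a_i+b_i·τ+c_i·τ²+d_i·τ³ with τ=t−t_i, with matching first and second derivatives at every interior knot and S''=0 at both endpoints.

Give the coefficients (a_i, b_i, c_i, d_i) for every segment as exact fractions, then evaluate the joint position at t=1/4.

Δ: Δ0=9, Δ1=-7/2, Δ2=3, Δ3=-5/3, Δ4=2
row 1: diag=6, rhs=-75; c'=1/3, d'=-25/2
row 2: denom=6−2·1/3=16/3; d'=(39−2·-25/2)/(16/3)=12
row 3: denom=8−1·3/16=125/16; d'=(-28−1·12)/(125/16)=-128/25
row 4: denom=10−3·48/125=1106/125; d'=(22−3·-128/25)/(1106/125)=2335/553
back: M4=2335/553
back: M3=-128/25−48/125·2335/553=-3728/553
back: M2=12−3/16·-3728/553=7335/553
back: M1=-25/2−1/3·7335/553=-18715/1106
M: M0=0, M1=-18715/1106, M2=7335/553, M3=-3728/553, M4=2335/553, M5=0
seg 0: a=-5, c=M0/2=0, d=(M1−M0)/(6·1)=-18715/6636, b=Δ0−h0·(2M0+M1)/6=78439/6636
seg 1: a=4, c=M1/2=-18715/2212, d=(M2−M1)/(6·2)=33385/13272, b=Δ1−h1·(2M1+M2)/6=11147/3318
seg 2: a=-3, c=M2/2=7335/1106, d=(M3−M2)/(6·1)=-11063/3318, b=Δ2−h2·(2M2+M3)/6=-494/1659
seg 3: a=0, c=M3/2=-1864/553, d=(M4−M3)/(6·3)=2021/3318, b=Δ3−h3·(2M3+M4)/6=9833/3318
seg 4: a=-5, c=M4/2=2335/1106, d=(M5−M4)/(6·2)=-2335/6636, b=Δ4−h4·(2M4+M5)/6=-1352/1659
t_q=1/4 → seg 0, τ=1/4; S=-5+78439/6636·τ+0·τ²+-18715/6636·τ³=-295737/141568

  seg 0: a=-5 b=78439/6636 c=0 d=-18715/6636
  seg 1: a=4 b=11147/3318 c=-18715/2212 d=33385/13272
  seg 2: a=-3 b=-494/1659 c=7335/1106 d=-11063/3318
  seg 3: a=0 b=9833/3318 c=-1864/553 d=2021/3318
  seg 4: a=-5 b=-1352/1659 c=2335/1106 d=-2335/6636
S(1/4) = -295737/141568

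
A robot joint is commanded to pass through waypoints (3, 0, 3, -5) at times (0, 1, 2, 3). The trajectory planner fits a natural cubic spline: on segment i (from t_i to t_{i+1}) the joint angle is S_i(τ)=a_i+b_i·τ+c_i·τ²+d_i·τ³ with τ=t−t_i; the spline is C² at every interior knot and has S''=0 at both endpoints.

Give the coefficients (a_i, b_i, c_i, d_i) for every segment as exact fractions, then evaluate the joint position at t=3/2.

Δ: Δ0=-3, Δ1=3, Δ2=-8
row 1: diag=4, rhs=36; c'=1/4, d'=9
row 2: denom=4−1·1/4=15/4; d'=(-66−1·9)/(15/4)=-20
back: M2=-20
back: M1=9−1/4·-20=14
M: M0=0, M1=14, M2=-20, M3=0
seg 0: a=3, c=M0/2=0, d=(M1−M0)/(6·1)=7/3, b=Δ0−h0·(2M0+M1)/6=-16/3
seg 1: a=0, c=M1/2=7, d=(M2−M1)/(6·1)=-17/3, b=Δ1−h1·(2M1+M2)/6=5/3
seg 2: a=3, c=M2/2=-10, d=(M3−M2)/(6·1)=10/3, b=Δ2−h2·(2M2+M3)/6=-4/3
t_q=3/2 → seg 1, τ=1/2; S=0+5/3·τ+7·τ²+-17/3·τ³=15/8

  seg 0: a=3 b=-16/3 c=0 d=7/3
  seg 1: a=0 b=5/3 c=7 d=-17/3
  seg 2: a=3 b=-4/3 c=-10 d=10/3
S(3/2) = 15/8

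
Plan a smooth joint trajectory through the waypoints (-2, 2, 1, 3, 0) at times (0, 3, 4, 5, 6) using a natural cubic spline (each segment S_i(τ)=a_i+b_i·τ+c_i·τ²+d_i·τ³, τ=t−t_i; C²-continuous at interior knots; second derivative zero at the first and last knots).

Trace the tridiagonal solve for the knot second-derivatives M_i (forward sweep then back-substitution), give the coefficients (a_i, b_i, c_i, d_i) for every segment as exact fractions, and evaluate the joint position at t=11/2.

Δ: Δ0=4/3, Δ1=-1, Δ2=2, Δ3=-3
row 1: diag=8, rhs=-14; c'=1/8, d'=-7/4
row 2: denom=4−1·1/8=31/8; d'=(18−1·-7/4)/(31/8)=158/31
row 3: denom=4−1·8/31=116/31; d'=(-30−1·158/31)/(116/31)=-272/29
back: M3=-272/29
back: M2=158/31−8/31·-272/29=218/29
back: M1=-7/4−1/8·218/29=-78/29
M: M0=0, M1=-78/29, M2=218/29, M3=-272/29, M4=0
seg 0: a=-2, c=M0/2=0, d=(M1−M0)/(6·3)=-13/87, b=Δ0−h0·(2M0+M1)/6=233/87
seg 1: a=2, c=M1/2=-39/29, d=(M2−M1)/(6·1)=148/87, b=Δ1−h1·(2M1+M2)/6=-118/87
seg 2: a=1, c=M2/2=109/29, d=(M3−M2)/(6·1)=-245/87, b=Δ2−h2·(2M2+M3)/6=92/87
seg 3: a=3, c=M3/2=-136/29, d=(M4−M3)/(6·1)=136/87, b=Δ3−h3·(2M3+M4)/6=11/87
t_q=11/2 → seg 3, τ=1/2; S=3+11/87·τ+-136/29·τ²+136/87·τ³=121/58

  seg 0: a=-2 b=233/87 c=0 d=-13/87
  seg 1: a=2 b=-118/87 c=-39/29 d=148/87
  seg 2: a=1 b=92/87 c=109/29 d=-245/87
  seg 3: a=3 b=11/87 c=-136/29 d=136/87
S(11/2) = 121/58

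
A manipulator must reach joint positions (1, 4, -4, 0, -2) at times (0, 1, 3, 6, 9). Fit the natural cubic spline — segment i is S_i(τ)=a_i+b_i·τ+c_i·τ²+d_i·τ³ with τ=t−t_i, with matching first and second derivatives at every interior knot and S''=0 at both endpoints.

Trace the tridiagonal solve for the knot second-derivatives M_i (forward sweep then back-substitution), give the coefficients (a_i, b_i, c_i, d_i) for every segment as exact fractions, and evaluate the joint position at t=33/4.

Δ: Δ0=3, Δ1=-4, Δ2=4/3, Δ3=-2/3
row 1: diag=6, rhs=-42; c'=1/3, d'=-7
row 2: denom=10−2·1/3=28/3; d'=(32−2·-7)/(28/3)=69/14
row 3: denom=12−3·9/28=309/28; d'=(-12−3·69/14)/(309/28)=-250/103
back: M3=-250/103
back: M2=69/14−9/28·-250/103=588/103
back: M1=-7−1/3·588/103=-917/103
M: M0=0, M1=-917/103, M2=588/103, M3=-250/103, M4=0
seg 0: a=1, c=M0/2=0, d=(M1−M0)/(6·1)=-917/618, b=Δ0−h0·(2M0+M1)/6=2771/618
seg 1: a=4, c=M1/2=-917/206, d=(M2−M1)/(6·2)=1505/1236, b=Δ1−h1·(2M1+M2)/6=10/309
seg 2: a=-4, c=M2/2=294/103, d=(M3−M2)/(6·3)=-419/927, b=Δ2−h2·(2M2+M3)/6=-977/309
seg 3: a=0, c=M3/2=-125/103, d=(M4−M3)/(6·3)=125/927, b=Δ3−h3·(2M3+M4)/6=544/309
t_q=33/4 → seg 3, τ=9/4; S=0+544/309·τ+-125/103·τ²+125/927·τ³=-4263/6592

  seg 0: a=1 b=2771/618 c=0 d=-917/618
  seg 1: a=4 b=10/309 c=-917/206 d=1505/1236
  seg 2: a=-4 b=-977/309 c=294/103 d=-419/927
  seg 3: a=0 b=544/309 c=-125/103 d=125/927
S(33/4) = -4263/6592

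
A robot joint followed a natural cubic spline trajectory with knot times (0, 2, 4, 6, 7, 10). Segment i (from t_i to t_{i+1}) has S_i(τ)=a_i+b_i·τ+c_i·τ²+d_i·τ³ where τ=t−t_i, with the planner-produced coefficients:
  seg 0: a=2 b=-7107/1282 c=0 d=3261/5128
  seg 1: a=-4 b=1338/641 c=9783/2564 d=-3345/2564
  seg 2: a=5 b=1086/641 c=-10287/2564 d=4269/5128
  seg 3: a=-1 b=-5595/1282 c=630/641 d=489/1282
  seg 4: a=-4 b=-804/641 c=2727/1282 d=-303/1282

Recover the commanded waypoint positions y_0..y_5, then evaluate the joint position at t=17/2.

y_0=2 y_1=-4 y_2=5 y_3=-1 y_4=-4 y_5=5
S(17/2) = -19415/10256

y_0 = S_0(0) = a_0 = 2
y_1 = S_1(0) = a_1 = -4
y_2 = S_2(0) = a_2 = 5
y_3 = S_3(0) = a_3 = -1
y_4 = S_4(0) = a_4 = -4
y_5 = S_4(3) = 5
t_q=17/2 is in segment 4 (τ=3/2); S_4(τ)=-19415/10256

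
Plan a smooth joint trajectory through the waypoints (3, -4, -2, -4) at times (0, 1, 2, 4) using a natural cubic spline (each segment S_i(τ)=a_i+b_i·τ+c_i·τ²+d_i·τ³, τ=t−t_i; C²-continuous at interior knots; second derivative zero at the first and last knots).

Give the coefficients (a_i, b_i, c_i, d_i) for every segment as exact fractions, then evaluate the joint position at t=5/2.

Δ: Δ0=-7, Δ1=2, Δ2=-1
row 1: diag=4, rhs=54; c'=1/4, d'=27/2
row 2: denom=6−1·1/4=23/4; d'=(-18−1·27/2)/(23/4)=-126/23
back: M2=-126/23
back: M1=27/2−1/4·-126/23=342/23
M: M0=0, M1=342/23, M2=-126/23, M3=0
seg 0: a=3, c=M0/2=0, d=(M1−M0)/(6·1)=57/23, b=Δ0−h0·(2M0+M1)/6=-218/23
seg 1: a=-4, c=M1/2=171/23, d=(M2−M1)/(6·1)=-78/23, b=Δ1−h1·(2M1+M2)/6=-47/23
seg 2: a=-2, c=M2/2=-63/23, d=(M3−M2)/(6·2)=21/46, b=Δ2−h2·(2M2+M3)/6=61/23
t_q=5/2 → seg 2, τ=1/2; S=-2+61/23·τ+-63/23·τ²+21/46·τ³=-479/368

  seg 0: a=3 b=-218/23 c=0 d=57/23
  seg 1: a=-4 b=-47/23 c=171/23 d=-78/23
  seg 2: a=-2 b=61/23 c=-63/23 d=21/46
S(5/2) = -479/368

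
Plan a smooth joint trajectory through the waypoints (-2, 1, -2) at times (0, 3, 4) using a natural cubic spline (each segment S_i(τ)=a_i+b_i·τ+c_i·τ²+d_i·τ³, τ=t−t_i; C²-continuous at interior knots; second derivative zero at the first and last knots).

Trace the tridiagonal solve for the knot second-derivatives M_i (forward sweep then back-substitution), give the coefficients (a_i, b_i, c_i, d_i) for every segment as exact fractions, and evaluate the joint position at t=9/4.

Δ: Δ0=1, Δ1=-3
row 1: diag=8, rhs=-24; c'=1/8, d'=-3
back: M1=-3
M: M0=0, M1=-3, M2=0
seg 0: a=-2, c=M0/2=0, d=(M1−M0)/(6·3)=-1/6, b=Δ0−h0·(2M0+M1)/6=5/2
seg 1: a=1, c=M1/2=-3/2, d=(M2−M1)/(6·1)=1/2, b=Δ1−h1·(2M1+M2)/6=-2
t_q=9/4 → seg 0, τ=9/4; S=-2+5/2·τ+0·τ²+-1/6·τ³=221/128

  seg 0: a=-2 b=5/2 c=0 d=-1/6
  seg 1: a=1 b=-2 c=-3/2 d=1/2
S(9/4) = 221/128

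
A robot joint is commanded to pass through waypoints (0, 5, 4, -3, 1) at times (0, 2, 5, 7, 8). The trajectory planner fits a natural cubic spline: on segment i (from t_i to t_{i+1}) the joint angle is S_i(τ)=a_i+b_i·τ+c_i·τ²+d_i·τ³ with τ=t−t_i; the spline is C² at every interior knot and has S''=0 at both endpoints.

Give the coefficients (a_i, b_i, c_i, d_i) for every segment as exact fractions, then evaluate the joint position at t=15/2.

  seg 0: a=0 b=4135/1518 c=0 d=-85/1518
  seg 1: a=5 b=3115/1518 c=-85/253 d=-697/4554
  seg 2: a=4 b=-3109/759 c=-867/506 d=6107/6072
  seg 3: a=-3 b=1699/1518 c=4373/1012 d=-4373/3036
S(15/2) = -12469/8096

Δ: Δ0=5/2, Δ1=-1/3, Δ2=-7/2, Δ3=4
row 1: diag=10, rhs=-17; c'=3/10, d'=-17/10
row 2: denom=10−3·3/10=91/10; d'=(-19−3·-17/10)/(91/10)=-139/91
row 3: denom=6−2·20/91=506/91; d'=(45−2·-139/91)/(506/91)=4373/506
back: M3=4373/506
back: M2=-139/91−20/91·4373/506=-867/253
back: M1=-17/10−3/10·-867/253=-170/253
M: M0=0, M1=-170/253, M2=-867/253, M3=4373/506, M4=0
seg 0: a=0, c=M0/2=0, d=(M1−M0)/(6·2)=-85/1518, b=Δ0−h0·(2M0+M1)/6=4135/1518
seg 1: a=5, c=M1/2=-85/253, d=(M2−M1)/(6·3)=-697/4554, b=Δ1−h1·(2M1+M2)/6=3115/1518
seg 2: a=4, c=M2/2=-867/506, d=(M3−M2)/(6·2)=6107/6072, b=Δ2−h2·(2M2+M3)/6=-3109/759
seg 3: a=-3, c=M3/2=4373/1012, d=(M4−M3)/(6·1)=-4373/3036, b=Δ3−h3·(2M3+M4)/6=1699/1518
t_q=15/2 → seg 3, τ=1/2; S=-3+1699/1518·τ+4373/1012·τ²+-4373/3036·τ³=-12469/8096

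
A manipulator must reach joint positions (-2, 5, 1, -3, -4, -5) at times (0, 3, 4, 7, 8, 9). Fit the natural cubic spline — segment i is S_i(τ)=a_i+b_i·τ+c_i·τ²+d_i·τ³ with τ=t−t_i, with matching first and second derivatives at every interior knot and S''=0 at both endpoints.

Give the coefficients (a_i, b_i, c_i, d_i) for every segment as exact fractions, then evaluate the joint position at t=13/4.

Δ: Δ0=7/3, Δ1=-4, Δ2=-4/3, Δ3=-1, Δ4=-1
row 1: diag=8, rhs=-38; c'=1/8, d'=-19/4
row 2: denom=8−1·1/8=63/8; d'=(16−1·-19/4)/(63/8)=166/63
row 3: denom=8−3·8/21=48/7; d'=(2−3·166/63)/(48/7)=-31/36
row 4: denom=4−1·7/48=185/48; d'=(0−1·-31/36)/(185/48)=124/555
back: M4=124/555
back: M3=-31/36−7/48·124/555=-496/555
back: M2=166/63−8/21·-496/555=4954/1665
back: M1=-19/4−1/8·4954/1665=-8528/1665
M: M0=0, M1=-8528/1665, M2=4954/1665, M3=-496/555, M4=124/555, M5=0
seg 0: a=-2, c=M0/2=0, d=(M1−M0)/(6·3)=-4264/14985, b=Δ0−h0·(2M0+M1)/6=8149/1665
seg 1: a=5, c=M1/2=-4264/1665, d=(M2−M1)/(6·1)=749/555, b=Δ1−h1·(2M1+M2)/6=-4643/1665
seg 2: a=1, c=M2/2=2477/1665, d=(M3−M2)/(6·3)=-3221/14985, b=Δ2−h2·(2M2+M3)/6=-1286/333
seg 3: a=-3, c=M3/2=-248/555, d=(M4−M3)/(6·1)=62/333, b=Δ3−h3·(2M3+M4)/6=-1231/1665
seg 4: a=-4, c=M4/2=62/555, d=(M5−M4)/(6·1)=-62/1665, b=Δ4−h4·(2M4+M5)/6=-1789/1665
t_q=13/4 → seg 1, τ=1/4; S=5+-4643/1665·τ+-4264/1665·τ²+749/555·τ³=147901/35520

  seg 0: a=-2 b=8149/1665 c=0 d=-4264/14985
  seg 1: a=5 b=-4643/1665 c=-4264/1665 d=749/555
  seg 2: a=1 b=-1286/333 c=2477/1665 d=-3221/14985
  seg 3: a=-3 b=-1231/1665 c=-248/555 d=62/333
  seg 4: a=-4 b=-1789/1665 c=62/555 d=-62/1665
S(13/4) = 147901/35520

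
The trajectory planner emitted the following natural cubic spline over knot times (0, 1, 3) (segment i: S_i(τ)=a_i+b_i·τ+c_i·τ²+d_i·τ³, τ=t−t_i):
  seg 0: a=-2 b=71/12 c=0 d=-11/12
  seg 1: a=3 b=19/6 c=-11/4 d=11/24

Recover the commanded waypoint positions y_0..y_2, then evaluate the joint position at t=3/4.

y_0 = S_0(0) = a_0 = -2
y_1 = S_1(0) = a_1 = 3
y_2 = S_1(2) = 2
t_q=3/4 is in segment 0 (τ=3/4); S_0(τ)=525/256

y_0=-2 y_1=3 y_2=2
S(3/4) = 525/256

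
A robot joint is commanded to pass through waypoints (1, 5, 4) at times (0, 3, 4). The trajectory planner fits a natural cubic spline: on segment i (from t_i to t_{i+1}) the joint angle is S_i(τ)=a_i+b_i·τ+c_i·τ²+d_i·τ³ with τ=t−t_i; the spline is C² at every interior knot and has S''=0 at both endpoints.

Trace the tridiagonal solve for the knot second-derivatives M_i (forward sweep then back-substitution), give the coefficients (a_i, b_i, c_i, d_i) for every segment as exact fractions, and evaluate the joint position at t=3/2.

  seg 0: a=1 b=53/24 c=0 d=-7/72
  seg 1: a=5 b=-5/12 c=-7/8 d=7/24
S(3/2) = 255/64

Δ: Δ0=4/3, Δ1=-1
row 1: diag=8, rhs=-14; c'=1/8, d'=-7/4
back: M1=-7/4
M: M0=0, M1=-7/4, M2=0
seg 0: a=1, c=M0/2=0, d=(M1−M0)/(6·3)=-7/72, b=Δ0−h0·(2M0+M1)/6=53/24
seg 1: a=5, c=M1/2=-7/8, d=(M2−M1)/(6·1)=7/24, b=Δ1−h1·(2M1+M2)/6=-5/12
t_q=3/2 → seg 0, τ=3/2; S=1+53/24·τ+0·τ²+-7/72·τ³=255/64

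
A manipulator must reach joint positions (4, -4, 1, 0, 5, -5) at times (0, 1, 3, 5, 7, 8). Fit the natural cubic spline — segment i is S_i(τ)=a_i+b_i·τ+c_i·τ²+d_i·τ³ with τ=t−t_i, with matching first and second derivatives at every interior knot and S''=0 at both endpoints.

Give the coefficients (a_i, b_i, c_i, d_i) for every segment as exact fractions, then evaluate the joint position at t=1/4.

  seg 0: a=4 b=-2277/224 c=0 d=485/224
  seg 1: a=-4 b=-411/112 c=1455/224 d=-191/112
  seg 2: a=1 b=207/112 c=-837/224 d=41/32
  seg 3: a=0 b=255/112 c=885/224 d=-215/112
  seg 4: a=5 b=-555/112 c=-1695/224 d=565/224
S(1/4) = 21397/14336

Δ: Δ0=-8, Δ1=5/2, Δ2=-1/2, Δ3=5/2, Δ4=-10
row 1: diag=6, rhs=63; c'=1/3, d'=21/2
row 2: denom=8−2·1/3=22/3; d'=(-18−2·21/2)/(22/3)=-117/22
row 3: denom=8−2·3/11=82/11; d'=(18−2·-117/22)/(82/11)=315/82
row 4: denom=6−2·11/41=224/41; d'=(-75−2·315/82)/(224/41)=-1695/112
back: M4=-1695/112
back: M3=315/82−11/41·-1695/112=885/112
back: M2=-117/22−3/11·885/112=-837/112
back: M1=21/2−1/3·-837/112=1455/112
M: M0=0, M1=1455/112, M2=-837/112, M3=885/112, M4=-1695/112, M5=0
seg 0: a=4, c=M0/2=0, d=(M1−M0)/(6·1)=485/224, b=Δ0−h0·(2M0+M1)/6=-2277/224
seg 1: a=-4, c=M1/2=1455/224, d=(M2−M1)/(6·2)=-191/112, b=Δ1−h1·(2M1+M2)/6=-411/112
seg 2: a=1, c=M2/2=-837/224, d=(M3−M2)/(6·2)=41/32, b=Δ2−h2·(2M2+M3)/6=207/112
seg 3: a=0, c=M3/2=885/224, d=(M4−M3)/(6·2)=-215/112, b=Δ3−h3·(2M3+M4)/6=255/112
seg 4: a=5, c=M4/2=-1695/224, d=(M5−M4)/(6·1)=565/224, b=Δ4−h4·(2M4+M5)/6=-555/112
t_q=1/4 → seg 0, τ=1/4; S=4+-2277/224·τ+0·τ²+485/224·τ³=21397/14336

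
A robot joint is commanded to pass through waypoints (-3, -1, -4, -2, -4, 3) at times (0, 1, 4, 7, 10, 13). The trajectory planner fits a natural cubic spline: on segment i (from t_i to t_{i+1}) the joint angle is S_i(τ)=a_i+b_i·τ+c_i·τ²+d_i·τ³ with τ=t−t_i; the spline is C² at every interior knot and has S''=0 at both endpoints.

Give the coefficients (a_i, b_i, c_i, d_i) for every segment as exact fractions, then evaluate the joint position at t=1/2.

  seg 0: a=-3 b=3022/1209 c=0 d=-604/1209
  seg 1: a=-1 b=1210/1209 c=-604/403 d=3017/10881
  seg 2: a=-4 b=-47/93 c=1205/1209 d=-2198/10881
  seg 3: a=-2 b=25/1209 c=-331/403 d=716/3627
  seg 4: a=-4 b=511/1209 c=385/403 d=-385/3627
S(1/2) = -1461/806

Δ: Δ0=2, Δ1=-1, Δ2=2/3, Δ3=-2/3, Δ4=7/3
row 1: diag=8, rhs=-18; c'=3/8, d'=-9/4
row 2: denom=12−3·3/8=87/8; d'=(10−3·-9/4)/(87/8)=134/87
row 3: denom=12−3·8/29=324/29; d'=(-8−3·134/87)/(324/29)=-61/54
row 4: denom=12−3·29/108=403/36; d'=(18−3·-61/54)/(403/36)=770/403
back: M4=770/403
back: M3=-61/54−29/108·770/403=-662/403
back: M2=134/87−8/29·-662/403=2410/1209
back: M1=-9/4−3/8·2410/1209=-1208/403
M: M0=0, M1=-1208/403, M2=2410/1209, M3=-662/403, M4=770/403, M5=0
seg 0: a=-3, c=M0/2=0, d=(M1−M0)/(6·1)=-604/1209, b=Δ0−h0·(2M0+M1)/6=3022/1209
seg 1: a=-1, c=M1/2=-604/403, d=(M2−M1)/(6·3)=3017/10881, b=Δ1−h1·(2M1+M2)/6=1210/1209
seg 2: a=-4, c=M2/2=1205/1209, d=(M3−M2)/(6·3)=-2198/10881, b=Δ2−h2·(2M2+M3)/6=-47/93
seg 3: a=-2, c=M3/2=-331/403, d=(M4−M3)/(6·3)=716/3627, b=Δ3−h3·(2M3+M4)/6=25/1209
seg 4: a=-4, c=M4/2=385/403, d=(M5−M4)/(6·3)=-385/3627, b=Δ4−h4·(2M4+M5)/6=511/1209
t_q=1/2 → seg 0, τ=1/2; S=-3+3022/1209·τ+0·τ²+-604/1209·τ³=-1461/806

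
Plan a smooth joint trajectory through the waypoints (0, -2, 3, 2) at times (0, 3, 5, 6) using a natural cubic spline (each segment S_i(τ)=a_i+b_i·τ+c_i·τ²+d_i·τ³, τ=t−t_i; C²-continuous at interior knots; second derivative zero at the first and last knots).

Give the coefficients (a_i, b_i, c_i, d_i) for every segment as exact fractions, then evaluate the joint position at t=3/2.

  seg 0: a=0 b=-173/84 c=0 d=13/84
  seg 1: a=-2 b=89/42 c=39/28 d=-101/168
  seg 2: a=3 b=10/21 c=-31/14 d=31/42
S(3/2) = -575/224

Δ: Δ0=-2/3, Δ1=5/2, Δ2=-1
row 1: diag=10, rhs=19; c'=1/5, d'=19/10
row 2: denom=6−2·1/5=28/5; d'=(-21−2·19/10)/(28/5)=-31/7
back: M2=-31/7
back: M1=19/10−1/5·-31/7=39/14
M: M0=0, M1=39/14, M2=-31/7, M3=0
seg 0: a=0, c=M0/2=0, d=(M1−M0)/(6·3)=13/84, b=Δ0−h0·(2M0+M1)/6=-173/84
seg 1: a=-2, c=M1/2=39/28, d=(M2−M1)/(6·2)=-101/168, b=Δ1−h1·(2M1+M2)/6=89/42
seg 2: a=3, c=M2/2=-31/14, d=(M3−M2)/(6·1)=31/42, b=Δ2−h2·(2M2+M3)/6=10/21
t_q=3/2 → seg 0, τ=3/2; S=0+-173/84·τ+0·τ²+13/84·τ³=-575/224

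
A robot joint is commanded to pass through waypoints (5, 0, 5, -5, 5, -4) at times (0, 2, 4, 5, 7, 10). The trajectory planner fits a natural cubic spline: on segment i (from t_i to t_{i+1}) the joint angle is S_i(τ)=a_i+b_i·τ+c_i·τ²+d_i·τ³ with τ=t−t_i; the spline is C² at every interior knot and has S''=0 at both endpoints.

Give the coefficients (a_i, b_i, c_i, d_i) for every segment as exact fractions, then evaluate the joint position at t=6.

  seg 0: a=5 b=-3171/596 c=0 d=1681/2384
  seg 1: a=0 b=468/149 c=5043/1192 d=-5425/2384
  seg 2: a=5 b=-4317/596 c=-1404/149 d=3973/596
  seg 3: a=-5 b=-1815/298 c=6303/596 d=-1499/596
  seg 4: a=5 b=1797/298 c=-2691/596 d=299/596
S(6) = -903/298

Δ: Δ0=-5/2, Δ1=5/2, Δ2=-10, Δ3=5, Δ4=-3
row 1: diag=8, rhs=30; c'=1/4, d'=15/4
row 2: denom=6−2·1/4=11/2; d'=(-75−2·15/4)/(11/2)=-15
row 3: denom=6−1·2/11=64/11; d'=(90−1·-15)/(64/11)=1155/64
row 4: denom=10−2·11/32=149/16; d'=(-48−2·1155/64)/(149/16)=-2691/298
back: M4=-2691/298
back: M3=1155/64−11/32·-2691/298=6303/298
back: M2=-15−2/11·6303/298=-2808/149
back: M1=15/4−1/4·-2808/149=5043/596
M: M0=0, M1=5043/596, M2=-2808/149, M3=6303/298, M4=-2691/298, M5=0
seg 0: a=5, c=M0/2=0, d=(M1−M0)/(6·2)=1681/2384, b=Δ0−h0·(2M0+M1)/6=-3171/596
seg 1: a=0, c=M1/2=5043/1192, d=(M2−M1)/(6·2)=-5425/2384, b=Δ1−h1·(2M1+M2)/6=468/149
seg 2: a=5, c=M2/2=-1404/149, d=(M3−M2)/(6·1)=3973/596, b=Δ2−h2·(2M2+M3)/6=-4317/596
seg 3: a=-5, c=M3/2=6303/596, d=(M4−M3)/(6·2)=-1499/596, b=Δ3−h3·(2M3+M4)/6=-1815/298
seg 4: a=5, c=M4/2=-2691/596, d=(M5−M4)/(6·3)=299/596, b=Δ4−h4·(2M4+M5)/6=1797/298
t_q=6 → seg 3, τ=1; S=-5+-1815/298·τ+6303/596·τ²+-1499/596·τ³=-903/298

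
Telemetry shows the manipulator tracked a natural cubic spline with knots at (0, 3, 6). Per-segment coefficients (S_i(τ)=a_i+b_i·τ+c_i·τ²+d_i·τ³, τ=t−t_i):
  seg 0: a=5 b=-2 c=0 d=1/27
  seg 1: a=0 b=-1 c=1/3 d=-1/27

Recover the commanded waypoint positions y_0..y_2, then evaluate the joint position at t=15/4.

y_0 = S_0(0) = a_0 = 5
y_1 = S_1(0) = a_1 = 0
y_2 = S_1(3) = -1
t_q=15/4 is in segment 1 (τ=3/4); S_1(τ)=-37/64

y_0=5 y_1=0 y_2=-1
S(15/4) = -37/64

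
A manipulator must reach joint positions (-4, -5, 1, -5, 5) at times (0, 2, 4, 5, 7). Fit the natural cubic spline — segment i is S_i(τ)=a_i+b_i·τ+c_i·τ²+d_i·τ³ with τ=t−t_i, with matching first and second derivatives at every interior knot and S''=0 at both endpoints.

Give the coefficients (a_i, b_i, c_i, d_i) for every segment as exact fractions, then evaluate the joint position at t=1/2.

Δ: Δ0=-1/2, Δ1=3, Δ2=-6, Δ3=5
row 1: diag=8, rhs=21; c'=1/4, d'=21/8
row 2: denom=6−2·1/4=11/2; d'=(-54−2·21/8)/(11/2)=-237/22
row 3: denom=6−1·2/11=64/11; d'=(66−1·-237/22)/(64/11)=1689/128
back: M3=1689/128
back: M2=-237/22−2/11·1689/128=-843/64
back: M1=21/8−1/4·-843/64=1515/256
M: M0=0, M1=1515/256, M2=-843/64, M3=1689/128, M4=0
seg 0: a=-4, c=M0/2=0, d=(M1−M0)/(6·2)=505/1024, b=Δ0−h0·(2M0+M1)/6=-633/256
seg 1: a=-5, c=M1/2=1515/512, d=(M2−M1)/(6·2)=-1629/1024, b=Δ1−h1·(2M1+M2)/6=441/128
seg 2: a=1, c=M2/2=-843/128, d=(M3−M2)/(6·1)=1125/256, b=Δ2−h2·(2M2+M3)/6=-975/256
seg 3: a=-5, c=M3/2=1689/256, d=(M4−M3)/(6·2)=-563/512, b=Δ3−h3·(2M3+M4)/6=-243/64
t_q=1/2 → seg 0, τ=1/2; S=-4+-633/256·τ+0·τ²+505/1024·τ³=-42391/8192

  seg 0: a=-4 b=-633/256 c=0 d=505/1024
  seg 1: a=-5 b=441/128 c=1515/512 d=-1629/1024
  seg 2: a=1 b=-975/256 c=-843/128 d=1125/256
  seg 3: a=-5 b=-243/64 c=1689/256 d=-563/512
S(1/2) = -42391/8192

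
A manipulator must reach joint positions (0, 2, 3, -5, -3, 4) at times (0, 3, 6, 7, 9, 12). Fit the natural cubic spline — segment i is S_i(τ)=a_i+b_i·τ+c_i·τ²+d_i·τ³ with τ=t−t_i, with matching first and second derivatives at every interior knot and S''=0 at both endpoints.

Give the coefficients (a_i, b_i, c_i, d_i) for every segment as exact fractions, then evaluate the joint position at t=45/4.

Δ: Δ0=2/3, Δ1=1/3, Δ2=-8, Δ3=1, Δ4=7/3
row 1: diag=12, rhs=-2; c'=1/4, d'=-1/6
row 2: denom=8−3·1/4=29/4; d'=(-50−3·-1/6)/(29/4)=-198/29
row 3: denom=6−1·4/29=170/29; d'=(54−1·-198/29)/(170/29)=882/85
row 4: denom=10−2·29/85=792/85; d'=(8−2·882/85)/(792/85)=-271/198
back: M4=-271/198
back: M3=882/85−29/85·-271/198=2147/198
back: M2=-198/29−4/29·2147/198=-824/99
back: M1=-1/6−1/4·-824/99=379/198
M: M0=0, M1=379/198, M2=-824/99, M3=2147/198, M4=-271/198, M5=0
seg 0: a=0, c=M0/2=0, d=(M1−M0)/(6·3)=379/3564, b=Δ0−h0·(2M0+M1)/6=-115/396
seg 1: a=2, c=M1/2=379/396, d=(M2−M1)/(6·3)=-2027/3564, b=Δ1−h1·(2M1+M2)/6=511/198
seg 2: a=3, c=M2/2=-412/99, d=(M3−M2)/(6·1)=115/36, b=Δ2−h2·(2M2+M3)/6=-2785/396
seg 3: a=-5, c=M3/2=2147/396, d=(M4−M3)/(6·2)=-403/396, b=Δ3−h3·(2M3+M4)/6=-127/22
seg 4: a=-3, c=M4/2=-271/396, d=(M5−M4)/(6·3)=271/3564, b=Δ4−h4·(2M4+M5)/6=733/198
t_q=45/4 → seg 4, τ=9/4; S=-3+733/198·τ+-271/396·τ²+271/3564·τ³=7691/2816

  seg 0: a=0 b=-115/396 c=0 d=379/3564
  seg 1: a=2 b=511/198 c=379/396 d=-2027/3564
  seg 2: a=3 b=-2785/396 c=-412/99 d=115/36
  seg 3: a=-5 b=-127/22 c=2147/396 d=-403/396
  seg 4: a=-3 b=733/198 c=-271/396 d=271/3564
S(45/4) = 7691/2816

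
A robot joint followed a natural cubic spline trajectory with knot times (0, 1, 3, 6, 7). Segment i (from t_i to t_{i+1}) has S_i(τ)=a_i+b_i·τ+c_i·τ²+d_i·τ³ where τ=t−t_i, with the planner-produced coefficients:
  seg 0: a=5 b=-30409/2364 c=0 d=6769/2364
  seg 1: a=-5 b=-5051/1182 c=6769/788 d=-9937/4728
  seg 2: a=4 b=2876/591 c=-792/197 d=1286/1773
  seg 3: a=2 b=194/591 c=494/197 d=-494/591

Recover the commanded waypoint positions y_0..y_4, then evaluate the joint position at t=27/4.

y_0=5 y_1=-5 y_2=4 y_3=2 y_4=4
S(27/4) = 20829/6304

y_0 = S_0(0) = a_0 = 5
y_1 = S_1(0) = a_1 = -5
y_2 = S_2(0) = a_2 = 4
y_3 = S_3(0) = a_3 = 2
y_4 = S_3(1) = 4
t_q=27/4 is in segment 3 (τ=3/4); S_3(τ)=20829/6304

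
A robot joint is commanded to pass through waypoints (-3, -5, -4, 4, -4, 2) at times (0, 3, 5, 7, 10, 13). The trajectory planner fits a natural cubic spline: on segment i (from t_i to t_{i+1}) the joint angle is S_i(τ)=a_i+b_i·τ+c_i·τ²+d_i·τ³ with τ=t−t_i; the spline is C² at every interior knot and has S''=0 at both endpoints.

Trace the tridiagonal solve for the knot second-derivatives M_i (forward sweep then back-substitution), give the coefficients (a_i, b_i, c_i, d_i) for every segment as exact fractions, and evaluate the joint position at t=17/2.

  seg 0: a=-3 b=-1595/2652 c=0 d=-173/23868
  seg 1: a=-5 b=-1057/1326 c=-173/2652 d=631/1768
  seg 2: a=-4 b=2138/663 c=2753/1326 d=-2239/2652
  seg 3: a=4 b=309/221 c=-1982/663 d=3251/5967
  seg 4: a=-4 b=-404/221 c=423/221 d=-47/221
S(17/2) = 2139/1768

Δ: Δ0=-2/3, Δ1=1/2, Δ2=4, Δ3=-8/3, Δ4=2
row 1: diag=10, rhs=7; c'=1/5, d'=7/10
row 2: denom=8−2·1/5=38/5; d'=(21−2·7/10)/(38/5)=49/19
row 3: denom=10−2·5/19=180/19; d'=(-40−2·49/19)/(180/19)=-143/30
row 4: denom=12−3·19/60=221/20; d'=(28−3·-143/30)/(221/20)=846/221
back: M4=846/221
back: M3=-143/30−19/60·846/221=-3964/663
back: M2=49/19−5/19·-3964/663=2753/663
back: M1=7/10−1/5·2753/663=-173/1326
M: M0=0, M1=-173/1326, M2=2753/663, M3=-3964/663, M4=846/221, M5=0
seg 0: a=-3, c=M0/2=0, d=(M1−M0)/(6·3)=-173/23868, b=Δ0−h0·(2M0+M1)/6=-1595/2652
seg 1: a=-5, c=M1/2=-173/2652, d=(M2−M1)/(6·2)=631/1768, b=Δ1−h1·(2M1+M2)/6=-1057/1326
seg 2: a=-4, c=M2/2=2753/1326, d=(M3−M2)/(6·2)=-2239/2652, b=Δ2−h2·(2M2+M3)/6=2138/663
seg 3: a=4, c=M3/2=-1982/663, d=(M4−M3)/(6·3)=3251/5967, b=Δ3−h3·(2M3+M4)/6=309/221
seg 4: a=-4, c=M4/2=423/221, d=(M5−M4)/(6·3)=-47/221, b=Δ4−h4·(2M4+M5)/6=-404/221
t_q=17/2 → seg 3, τ=3/2; S=4+309/221·τ+-1982/663·τ²+3251/5967·τ³=2139/1768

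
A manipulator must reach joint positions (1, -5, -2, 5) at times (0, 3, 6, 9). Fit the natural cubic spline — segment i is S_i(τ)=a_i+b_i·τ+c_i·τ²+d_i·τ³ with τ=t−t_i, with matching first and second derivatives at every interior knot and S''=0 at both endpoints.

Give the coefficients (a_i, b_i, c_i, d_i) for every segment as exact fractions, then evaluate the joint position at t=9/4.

Δ: Δ0=-2, Δ1=1, Δ2=7/3
row 1: diag=12, rhs=18; c'=1/4, d'=3/2
row 2: denom=12−3·1/4=45/4; d'=(8−3·3/2)/(45/4)=14/45
back: M2=14/45
back: M1=3/2−1/4·14/45=64/45
M: M0=0, M1=64/45, M2=14/45, M3=0
seg 0: a=1, c=M0/2=0, d=(M1−M0)/(6·3)=32/405, b=Δ0−h0·(2M0+M1)/6=-122/45
seg 1: a=-5, c=M1/2=32/45, d=(M2−M1)/(6·3)=-5/81, b=Δ1−h1·(2M1+M2)/6=-26/45
seg 2: a=-2, c=M2/2=7/45, d=(M3−M2)/(6·3)=-7/405, b=Δ2−h2·(2M2+M3)/6=91/45
t_q=9/4 → seg 0, τ=9/4; S=1+-122/45·τ+0·τ²+32/405·τ³=-21/5

  seg 0: a=1 b=-122/45 c=0 d=32/405
  seg 1: a=-5 b=-26/45 c=32/45 d=-5/81
  seg 2: a=-2 b=91/45 c=7/45 d=-7/405
S(9/4) = -21/5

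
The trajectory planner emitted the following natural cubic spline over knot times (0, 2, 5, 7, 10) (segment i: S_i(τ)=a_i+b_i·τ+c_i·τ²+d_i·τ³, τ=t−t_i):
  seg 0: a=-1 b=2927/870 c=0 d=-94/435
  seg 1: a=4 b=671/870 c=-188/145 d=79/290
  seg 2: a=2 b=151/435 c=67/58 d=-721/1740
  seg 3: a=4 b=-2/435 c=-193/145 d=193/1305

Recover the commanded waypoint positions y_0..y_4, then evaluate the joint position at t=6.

y_0=-1 y_1=4 y_2=2 y_3=4 y_4=-4
S(6) = 1791/580

y_0 = S_0(0) = a_0 = -1
y_1 = S_1(0) = a_1 = 4
y_2 = S_2(0) = a_2 = 2
y_3 = S_3(0) = a_3 = 4
y_4 = S_3(3) = -4
t_q=6 is in segment 2 (τ=1); S_2(τ)=1791/580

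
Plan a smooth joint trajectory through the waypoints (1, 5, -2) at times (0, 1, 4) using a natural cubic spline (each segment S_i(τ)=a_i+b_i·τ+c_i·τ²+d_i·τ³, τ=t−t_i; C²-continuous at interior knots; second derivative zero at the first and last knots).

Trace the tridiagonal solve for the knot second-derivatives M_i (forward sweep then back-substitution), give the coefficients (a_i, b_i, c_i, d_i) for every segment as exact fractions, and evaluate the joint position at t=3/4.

Δ: Δ0=4, Δ1=-7/3
row 1: diag=8, rhs=-38; c'=3/8, d'=-19/4
back: M1=-19/4
M: M0=0, M1=-19/4, M2=0
seg 0: a=1, c=M0/2=0, d=(M1−M0)/(6·1)=-19/24, b=Δ0−h0·(2M0+M1)/6=115/24
seg 1: a=5, c=M1/2=-19/8, d=(M2−M1)/(6·3)=19/72, b=Δ1−h1·(2M1+M2)/6=29/12
t_q=3/4 → seg 0, τ=3/4; S=1+115/24·τ+0·τ²+-19/24·τ³=2181/512

  seg 0: a=1 b=115/24 c=0 d=-19/24
  seg 1: a=5 b=29/12 c=-19/8 d=19/72
S(3/4) = 2181/512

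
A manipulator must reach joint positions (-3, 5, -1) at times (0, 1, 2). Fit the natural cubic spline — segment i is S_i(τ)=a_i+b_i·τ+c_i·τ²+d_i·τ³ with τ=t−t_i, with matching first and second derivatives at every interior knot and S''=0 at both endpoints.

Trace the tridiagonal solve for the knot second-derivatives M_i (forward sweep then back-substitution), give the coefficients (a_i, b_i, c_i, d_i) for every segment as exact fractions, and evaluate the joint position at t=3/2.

  seg 0: a=-3 b=23/2 c=0 d=-7/2
  seg 1: a=5 b=1 c=-21/2 d=7/2
S(3/2) = 53/16

Δ: Δ0=8, Δ1=-6
row 1: diag=4, rhs=-84; c'=1/4, d'=-21
back: M1=-21
M: M0=0, M1=-21, M2=0
seg 0: a=-3, c=M0/2=0, d=(M1−M0)/(6·1)=-7/2, b=Δ0−h0·(2M0+M1)/6=23/2
seg 1: a=5, c=M1/2=-21/2, d=(M2−M1)/(6·1)=7/2, b=Δ1−h1·(2M1+M2)/6=1
t_q=3/2 → seg 1, τ=1/2; S=5+1·τ+-21/2·τ²+7/2·τ³=53/16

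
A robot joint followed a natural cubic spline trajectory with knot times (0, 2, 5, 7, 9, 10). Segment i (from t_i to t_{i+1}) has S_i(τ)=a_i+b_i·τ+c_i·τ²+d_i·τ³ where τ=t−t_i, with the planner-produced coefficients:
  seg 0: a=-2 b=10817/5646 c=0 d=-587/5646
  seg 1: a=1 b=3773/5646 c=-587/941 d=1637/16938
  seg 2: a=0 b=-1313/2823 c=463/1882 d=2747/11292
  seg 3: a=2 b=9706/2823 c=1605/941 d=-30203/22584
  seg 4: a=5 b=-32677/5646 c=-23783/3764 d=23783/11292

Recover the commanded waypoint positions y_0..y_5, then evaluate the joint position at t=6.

y_0=-2 y_1=1 y_2=0 y_3=2 y_4=5 y_5=-5
S(6) = 91/3764

y_0 = S_0(0) = a_0 = -2
y_1 = S_1(0) = a_1 = 1
y_2 = S_2(0) = a_2 = 0
y_3 = S_3(0) = a_3 = 2
y_4 = S_4(0) = a_4 = 5
y_5 = S_4(1) = -5
t_q=6 is in segment 2 (τ=1); S_2(τ)=91/3764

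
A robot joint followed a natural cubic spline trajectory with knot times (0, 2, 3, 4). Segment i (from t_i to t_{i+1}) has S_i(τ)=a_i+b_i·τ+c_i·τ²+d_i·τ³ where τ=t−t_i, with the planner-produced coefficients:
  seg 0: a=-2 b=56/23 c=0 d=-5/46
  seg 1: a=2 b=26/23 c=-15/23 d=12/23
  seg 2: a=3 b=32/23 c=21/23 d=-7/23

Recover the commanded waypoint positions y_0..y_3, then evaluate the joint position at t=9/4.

y_0=-2 y_1=2 y_2=3 y_3=5
S(9/4) = 9/4

y_0 = S_0(0) = a_0 = -2
y_1 = S_1(0) = a_1 = 2
y_2 = S_2(0) = a_2 = 3
y_3 = S_2(1) = 5
t_q=9/4 is in segment 1 (τ=1/4); S_1(τ)=9/4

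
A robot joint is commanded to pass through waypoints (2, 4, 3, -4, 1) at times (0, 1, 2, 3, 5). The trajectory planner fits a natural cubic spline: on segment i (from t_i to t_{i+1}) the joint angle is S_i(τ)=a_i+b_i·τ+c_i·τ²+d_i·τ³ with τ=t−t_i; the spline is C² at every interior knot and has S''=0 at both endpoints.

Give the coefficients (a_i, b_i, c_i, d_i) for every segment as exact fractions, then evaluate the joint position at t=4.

  seg 0: a=2 b=391/172 c=0 d=-47/172
  seg 1: a=4 b=125/86 c=-141/172 d=-281/172
  seg 2: a=3 b=-875/172 c=-246/43 d=655/172
  seg 3: a=-4 b=-439/86 c=981/172 d=-327/344
S(4) = -1497/344

Δ: Δ0=2, Δ1=-1, Δ2=-7, Δ3=5/2
row 1: diag=4, rhs=-18; c'=1/4, d'=-9/2
row 2: denom=4−1·1/4=15/4; d'=(-36−1·-9/2)/(15/4)=-42/5
row 3: denom=6−1·4/15=86/15; d'=(57−1·-42/5)/(86/15)=981/86
back: M3=981/86
back: M2=-42/5−4/15·981/86=-492/43
back: M1=-9/2−1/4·-492/43=-141/86
M: M0=0, M1=-141/86, M2=-492/43, M3=981/86, M4=0
seg 0: a=2, c=M0/2=0, d=(M1−M0)/(6·1)=-47/172, b=Δ0−h0·(2M0+M1)/6=391/172
seg 1: a=4, c=M1/2=-141/172, d=(M2−M1)/(6·1)=-281/172, b=Δ1−h1·(2M1+M2)/6=125/86
seg 2: a=3, c=M2/2=-246/43, d=(M3−M2)/(6·1)=655/172, b=Δ2−h2·(2M2+M3)/6=-875/172
seg 3: a=-4, c=M3/2=981/172, d=(M4−M3)/(6·2)=-327/344, b=Δ3−h3·(2M3+M4)/6=-439/86
t_q=4 → seg 3, τ=1; S=-4+-439/86·τ+981/172·τ²+-327/344·τ³=-1497/344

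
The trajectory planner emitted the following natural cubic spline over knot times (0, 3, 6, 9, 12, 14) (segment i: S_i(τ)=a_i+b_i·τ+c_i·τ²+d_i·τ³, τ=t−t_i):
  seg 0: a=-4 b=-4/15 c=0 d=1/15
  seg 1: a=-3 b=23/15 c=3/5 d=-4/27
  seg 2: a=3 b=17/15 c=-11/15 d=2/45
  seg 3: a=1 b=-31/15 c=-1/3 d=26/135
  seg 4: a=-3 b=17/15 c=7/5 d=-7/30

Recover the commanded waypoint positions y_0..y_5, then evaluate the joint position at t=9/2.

y_0 = S_0(0) = a_0 = -4
y_1 = S_1(0) = a_1 = -3
y_2 = S_2(0) = a_2 = 3
y_3 = S_3(0) = a_3 = 1
y_4 = S_4(0) = a_4 = -3
y_5 = S_4(2) = 3
t_q=9/2 is in segment 1 (τ=3/2); S_1(τ)=3/20

y_0=-4 y_1=-3 y_2=3 y_3=1 y_4=-3 y_5=3
S(9/2) = 3/20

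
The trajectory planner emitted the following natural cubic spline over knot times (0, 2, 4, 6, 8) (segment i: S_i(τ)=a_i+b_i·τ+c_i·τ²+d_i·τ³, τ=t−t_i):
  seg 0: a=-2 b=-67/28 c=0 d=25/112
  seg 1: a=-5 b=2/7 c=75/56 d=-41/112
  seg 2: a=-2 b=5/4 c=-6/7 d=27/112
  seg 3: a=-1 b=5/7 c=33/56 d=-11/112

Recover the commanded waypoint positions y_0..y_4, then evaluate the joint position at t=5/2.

y_0=-2 y_1=-5 y_2=-2 y_3=-1 y_4=2
S(5/2) = -4093/896

y_0 = S_0(0) = a_0 = -2
y_1 = S_1(0) = a_1 = -5
y_2 = S_2(0) = a_2 = -2
y_3 = S_3(0) = a_3 = -1
y_4 = S_3(2) = 2
t_q=5/2 is in segment 1 (τ=1/2); S_1(τ)=-4093/896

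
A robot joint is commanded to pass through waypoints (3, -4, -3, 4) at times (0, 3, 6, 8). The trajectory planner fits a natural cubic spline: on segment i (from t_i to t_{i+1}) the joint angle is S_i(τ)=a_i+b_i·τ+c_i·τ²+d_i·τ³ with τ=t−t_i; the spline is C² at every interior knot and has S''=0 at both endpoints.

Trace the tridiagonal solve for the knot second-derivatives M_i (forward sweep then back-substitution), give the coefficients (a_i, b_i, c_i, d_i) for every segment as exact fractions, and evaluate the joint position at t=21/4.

Δ: Δ0=-7/3, Δ1=1/3, Δ2=7/2
row 1: diag=12, rhs=16; c'=1/4, d'=4/3
row 2: denom=10−3·1/4=37/4; d'=(19−3·4/3)/(37/4)=60/37
back: M2=60/37
back: M1=4/3−1/4·60/37=103/111
M: M0=0, M1=103/111, M2=60/37, M3=0
seg 0: a=3, c=M0/2=0, d=(M1−M0)/(6·3)=103/1998, b=Δ0−h0·(2M0+M1)/6=-207/74
seg 1: a=-4, c=M1/2=103/222, d=(M2−M1)/(6·3)=77/1998, b=Δ1−h1·(2M1+M2)/6=-52/37
seg 2: a=-3, c=M2/2=30/37, d=(M3−M2)/(6·2)=-5/37, b=Δ2−h2·(2M2+M3)/6=179/74
t_q=21/4 → seg 1, τ=9/4; S=-4+-52/37·τ+103/222·τ²+77/1998·τ³=-20717/4736

  seg 0: a=3 b=-207/74 c=0 d=103/1998
  seg 1: a=-4 b=-52/37 c=103/222 d=77/1998
  seg 2: a=-3 b=179/74 c=30/37 d=-5/37
S(21/4) = -20717/4736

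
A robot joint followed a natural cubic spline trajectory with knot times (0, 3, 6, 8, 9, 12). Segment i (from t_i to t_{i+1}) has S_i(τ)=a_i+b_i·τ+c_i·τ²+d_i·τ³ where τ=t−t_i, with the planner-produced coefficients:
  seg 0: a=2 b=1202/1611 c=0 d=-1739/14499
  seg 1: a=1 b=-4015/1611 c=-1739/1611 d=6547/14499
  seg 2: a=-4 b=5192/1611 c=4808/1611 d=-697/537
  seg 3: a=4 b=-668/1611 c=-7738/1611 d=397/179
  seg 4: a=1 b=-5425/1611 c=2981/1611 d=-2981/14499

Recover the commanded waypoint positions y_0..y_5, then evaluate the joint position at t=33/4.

y_0 = S_0(0) = a_0 = 2
y_1 = S_1(0) = a_1 = 1
y_2 = S_2(0) = a_2 = -4
y_3 = S_3(0) = a_3 = 4
y_4 = S_4(0) = a_4 = 1
y_5 = S_4(3) = 2
t_q=33/4 is in segment 3 (τ=1/4); S_3(τ)=124783/34368

y_0=2 y_1=1 y_2=-4 y_3=4 y_4=1 y_5=2
S(33/4) = 124783/34368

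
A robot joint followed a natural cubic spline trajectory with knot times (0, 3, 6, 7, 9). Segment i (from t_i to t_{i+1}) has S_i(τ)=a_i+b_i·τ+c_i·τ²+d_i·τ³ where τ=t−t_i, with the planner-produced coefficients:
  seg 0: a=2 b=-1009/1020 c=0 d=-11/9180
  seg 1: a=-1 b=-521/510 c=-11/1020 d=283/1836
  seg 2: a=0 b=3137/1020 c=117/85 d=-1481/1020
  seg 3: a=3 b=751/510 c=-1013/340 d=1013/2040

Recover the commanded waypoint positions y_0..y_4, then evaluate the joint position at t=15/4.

y_0 = S_0(0) = a_0 = 2
y_1 = S_1(0) = a_1 = -1
y_2 = S_2(0) = a_2 = 0
y_3 = S_3(0) = a_3 = 3
y_4 = S_3(2) = -2
t_q=15/4 is in segment 1 (τ=3/4); S_1(τ)=-37149/21760

y_0=2 y_1=-1 y_2=0 y_3=3 y_4=-2
S(15/4) = -37149/21760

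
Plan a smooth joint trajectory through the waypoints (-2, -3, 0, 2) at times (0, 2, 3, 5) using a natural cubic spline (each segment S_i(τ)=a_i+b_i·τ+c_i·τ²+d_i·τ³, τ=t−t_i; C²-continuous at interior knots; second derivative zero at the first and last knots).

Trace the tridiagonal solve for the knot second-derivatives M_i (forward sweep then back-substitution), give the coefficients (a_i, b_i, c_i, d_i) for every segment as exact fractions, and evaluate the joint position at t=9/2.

Δ: Δ0=-1/2, Δ1=3, Δ2=1
row 1: diag=6, rhs=21; c'=1/6, d'=7/2
row 2: denom=6−1·1/6=35/6; d'=(-12−1·7/2)/(35/6)=-93/35
back: M2=-93/35
back: M1=7/2−1/6·-93/35=138/35
M: M0=0, M1=138/35, M2=-93/35, M3=0
seg 0: a=-2, c=M0/2=0, d=(M1−M0)/(6·2)=23/70, b=Δ0−h0·(2M0+M1)/6=-127/70
seg 1: a=-3, c=M1/2=69/35, d=(M2−M1)/(6·1)=-11/10, b=Δ1−h1·(2M1+M2)/6=149/70
seg 2: a=0, c=M2/2=-93/70, d=(M3−M2)/(6·2)=31/140, b=Δ2−h2·(2M2+M3)/6=97/35
t_q=9/2 → seg 2, τ=3/2; S=0+97/35·τ+-93/70·τ²+31/140·τ³=429/224

  seg 0: a=-2 b=-127/70 c=0 d=23/70
  seg 1: a=-3 b=149/70 c=69/35 d=-11/10
  seg 2: a=0 b=97/35 c=-93/70 d=31/140
S(9/2) = 429/224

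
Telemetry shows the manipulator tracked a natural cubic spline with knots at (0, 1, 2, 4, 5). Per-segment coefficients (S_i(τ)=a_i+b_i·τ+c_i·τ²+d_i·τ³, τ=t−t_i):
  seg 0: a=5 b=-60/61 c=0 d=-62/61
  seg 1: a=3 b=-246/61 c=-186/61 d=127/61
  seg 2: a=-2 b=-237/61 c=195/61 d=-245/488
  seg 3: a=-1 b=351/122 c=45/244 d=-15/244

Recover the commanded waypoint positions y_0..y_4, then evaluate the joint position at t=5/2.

y_0=5 y_1=3 y_2=-2 y_3=-1 y_4=2
S(5/2) = -12517/3904

y_0 = S_0(0) = a_0 = 5
y_1 = S_1(0) = a_1 = 3
y_2 = S_2(0) = a_2 = -2
y_3 = S_3(0) = a_3 = -1
y_4 = S_3(1) = 2
t_q=5/2 is in segment 2 (τ=1/2); S_2(τ)=-12517/3904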